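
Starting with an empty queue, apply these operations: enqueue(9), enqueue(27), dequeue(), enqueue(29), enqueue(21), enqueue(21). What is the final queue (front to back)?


enqueue(9) -> [9]
enqueue(27) -> [9, 27]
dequeue() returns 9 -> [27]
enqueue(29) -> [27, 29]
enqueue(21) -> [27, 29, 21]
enqueue(21) -> [27, 29, 21, 21]
Final queue (front to back): [27, 29, 21, 21]


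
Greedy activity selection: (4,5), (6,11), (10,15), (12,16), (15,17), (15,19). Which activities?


Greedy: pick earliest-ending, then skip overlaps.
Selected (3 activities): [(4, 5), (6, 11), (12, 16)]


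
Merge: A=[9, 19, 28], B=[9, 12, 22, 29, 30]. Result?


Compare heads, take smaller each step.
Merged: [9, 9, 12, 19, 22, 28, 29, 30]


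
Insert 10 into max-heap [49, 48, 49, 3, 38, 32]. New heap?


Append 10: [49, 48, 49, 3, 38, 32, 10]
Bubble up: no swaps needed
Result: [49, 48, 49, 3, 38, 32, 10]


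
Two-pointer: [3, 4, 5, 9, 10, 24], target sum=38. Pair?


Two pointers: lo=0, hi=5
No pair sums to 38


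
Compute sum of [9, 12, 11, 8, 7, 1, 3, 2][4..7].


Prefix sums: [0, 9, 21, 32, 40, 47, 48, 51, 53]
Sum[4..7] = prefix[8] - prefix[4] = 53 - 40 = 13


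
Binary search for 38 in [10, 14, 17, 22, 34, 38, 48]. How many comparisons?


Search for 38:
[0,6] mid=3 arr[3]=22
[4,6] mid=5 arr[5]=38
Total: 2 comparisons


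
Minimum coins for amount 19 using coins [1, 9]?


dp[0]=0; dp[i]=1+min(dp[i-c] for c in coins)
...dp[14]=6, dp[15]=7, dp[16]=8, dp[17]=9, dp[18]=2, dp[19]=3
Minimum coins for 19 = 3


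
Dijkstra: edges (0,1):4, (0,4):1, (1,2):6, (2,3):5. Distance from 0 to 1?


Dijkstra from 0:
Distances: {0: 0, 1: 4, 2: 10, 3: 15, 4: 1}
Shortest distance to 1 = 4, path = [0, 1]


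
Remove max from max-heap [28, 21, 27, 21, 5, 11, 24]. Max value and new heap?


Max = 28
Replace root with last, heapify down
Resulting heap: [27, 21, 24, 21, 5, 11]


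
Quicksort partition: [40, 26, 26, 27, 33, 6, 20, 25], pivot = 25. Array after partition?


Elements <= 25 go left of pivot.
Result: [6, 20, 25, 27, 33, 40, 26, 26], pivot at index 2


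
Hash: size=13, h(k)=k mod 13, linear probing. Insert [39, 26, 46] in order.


Insertions: 39->slot 0; 26->slot 1; 46->slot 7
Table: [39, 26, None, None, None, None, None, 46, None, None, None, None, None]


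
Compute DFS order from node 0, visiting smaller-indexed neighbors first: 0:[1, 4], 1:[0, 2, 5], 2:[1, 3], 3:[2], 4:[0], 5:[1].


DFS stack-based: start with [0]
Visit order: [0, 1, 2, 3, 5, 4]


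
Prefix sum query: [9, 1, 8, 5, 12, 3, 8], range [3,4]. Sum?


Prefix sums: [0, 9, 10, 18, 23, 35, 38, 46]
Sum[3..4] = prefix[5] - prefix[3] = 35 - 18 = 17


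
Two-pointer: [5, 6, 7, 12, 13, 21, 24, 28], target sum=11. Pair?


Two pointers: lo=0, hi=7
Found pair: (5, 6) summing to 11


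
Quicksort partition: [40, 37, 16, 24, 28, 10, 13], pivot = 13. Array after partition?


Elements <= 13 go left of pivot.
Result: [10, 13, 16, 24, 28, 40, 37], pivot at index 1


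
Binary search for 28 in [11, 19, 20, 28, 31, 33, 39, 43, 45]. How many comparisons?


Search for 28:
[0,8] mid=4 arr[4]=31
[0,3] mid=1 arr[1]=19
[2,3] mid=2 arr[2]=20
[3,3] mid=3 arr[3]=28
Total: 4 comparisons


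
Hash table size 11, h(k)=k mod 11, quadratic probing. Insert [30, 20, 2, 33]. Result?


Insertions: 30->slot 8; 20->slot 9; 2->slot 2; 33->slot 0
Table: [33, None, 2, None, None, None, None, None, 30, 20, None]


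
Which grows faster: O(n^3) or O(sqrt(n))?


sublinear grows slower than cubic
O(sqrt(n)) is asymptotically smaller; O(n^3) grows faster


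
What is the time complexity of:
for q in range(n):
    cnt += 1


Per nesting level: O(n) = O(n)
Complexity: O(n)


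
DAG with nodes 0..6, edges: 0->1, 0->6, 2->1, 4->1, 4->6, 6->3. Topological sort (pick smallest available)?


Kahn's algorithm, process smallest node first
Order: [0, 2, 4, 1, 5, 6, 3]


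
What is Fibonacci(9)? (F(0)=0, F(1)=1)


F(n)=F(n-1)+F(n-2)
...F(7)=13, F(8)=21, F(9)=34


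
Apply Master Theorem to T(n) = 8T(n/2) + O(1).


a=8, b=2, c=0. log_2(8)=3 > c=0. Case 1: O(n^log_b(a)) = O(n^3)
Complexity: O(n^3)


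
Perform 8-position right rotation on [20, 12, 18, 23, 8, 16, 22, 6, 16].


Right rotate by 8: [12, 18, 23, 8, 16, 22, 6, 16, 20]


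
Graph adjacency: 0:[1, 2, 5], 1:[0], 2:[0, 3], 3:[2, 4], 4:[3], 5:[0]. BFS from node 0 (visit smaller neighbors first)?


BFS queue: start with [0]
Visit order: [0, 1, 2, 5, 3, 4]


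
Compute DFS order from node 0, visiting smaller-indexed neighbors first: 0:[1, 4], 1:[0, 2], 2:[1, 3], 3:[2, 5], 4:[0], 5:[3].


DFS stack-based: start with [0]
Visit order: [0, 1, 2, 3, 5, 4]


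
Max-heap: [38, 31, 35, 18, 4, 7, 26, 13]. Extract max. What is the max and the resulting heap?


Max = 38
Replace root with last, heapify down
Resulting heap: [35, 31, 26, 18, 4, 7, 13]


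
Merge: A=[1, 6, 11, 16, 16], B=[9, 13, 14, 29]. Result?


Compare heads, take smaller each step.
Merged: [1, 6, 9, 11, 13, 14, 16, 16, 29]


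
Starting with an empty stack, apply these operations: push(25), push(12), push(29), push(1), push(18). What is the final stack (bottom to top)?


push(25) -> [25]
push(12) -> [25, 12]
push(29) -> [25, 12, 29]
push(1) -> [25, 12, 29, 1]
push(18) -> [25, 12, 29, 1, 18]
Final stack (bottom to top): [25, 12, 29, 1, 18]


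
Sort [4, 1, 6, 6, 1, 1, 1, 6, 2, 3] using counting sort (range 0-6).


Count array: [0, 4, 1, 1, 1, 0, 3]
Reconstruct: [1, 1, 1, 1, 2, 3, 4, 6, 6, 6]


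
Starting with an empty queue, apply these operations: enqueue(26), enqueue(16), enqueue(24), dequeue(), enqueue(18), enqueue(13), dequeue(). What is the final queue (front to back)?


enqueue(26) -> [26]
enqueue(16) -> [26, 16]
enqueue(24) -> [26, 16, 24]
dequeue() returns 26 -> [16, 24]
enqueue(18) -> [16, 24, 18]
enqueue(13) -> [16, 24, 18, 13]
dequeue() returns 16 -> [24, 18, 13]
Final queue (front to back): [24, 18, 13]


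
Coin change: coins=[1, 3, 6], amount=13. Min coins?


dp[0]=0; dp[i]=1+min(dp[i-c] for c in coins)
...dp[8]=3, dp[9]=2, dp[10]=3, dp[11]=4, dp[12]=2, dp[13]=3
Minimum coins for 13 = 3


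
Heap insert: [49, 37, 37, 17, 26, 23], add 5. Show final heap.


Append 5: [49, 37, 37, 17, 26, 23, 5]
Bubble up: no swaps needed
Result: [49, 37, 37, 17, 26, 23, 5]


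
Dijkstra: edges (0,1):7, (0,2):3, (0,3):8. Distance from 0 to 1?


Dijkstra from 0:
Distances: {0: 0, 1: 7, 2: 3, 3: 8}
Shortest distance to 1 = 7, path = [0, 1]


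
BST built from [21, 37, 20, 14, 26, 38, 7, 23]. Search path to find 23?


BST root = 21
Search for 23: compare at each node
Path: [21, 37, 26, 23]


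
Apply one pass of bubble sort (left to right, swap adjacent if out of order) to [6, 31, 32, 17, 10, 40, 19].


After one pass: [6, 31, 17, 10, 32, 19, 40]


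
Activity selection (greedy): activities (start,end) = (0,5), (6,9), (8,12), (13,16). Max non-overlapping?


Greedy: pick earliest-ending, then skip overlaps.
Selected (3 activities): [(0, 5), (6, 9), (13, 16)]


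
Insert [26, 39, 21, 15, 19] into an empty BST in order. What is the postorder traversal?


Root = 26; build tree by BST insertion.
Postorder traversal: [19, 15, 21, 39, 26]


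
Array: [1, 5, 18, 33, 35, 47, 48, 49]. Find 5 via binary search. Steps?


Search for 5:
[0,7] mid=3 arr[3]=33
[0,2] mid=1 arr[1]=5
Total: 2 comparisons


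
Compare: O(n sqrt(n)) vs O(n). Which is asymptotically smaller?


linear grows slower than n^1.5
O(n) is asymptotically smaller; O(n sqrt(n)) grows faster


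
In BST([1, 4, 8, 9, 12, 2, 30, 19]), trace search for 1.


BST root = 1
Search for 1: compare at each node
Path: [1]


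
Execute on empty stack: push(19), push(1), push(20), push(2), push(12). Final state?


push(19) -> [19]
push(1) -> [19, 1]
push(20) -> [19, 1, 20]
push(2) -> [19, 1, 20, 2]
push(12) -> [19, 1, 20, 2, 12]
Final stack (bottom to top): [19, 1, 20, 2, 12]


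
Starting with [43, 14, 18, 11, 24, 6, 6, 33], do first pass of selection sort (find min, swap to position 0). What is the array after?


After one pass: [6, 14, 18, 11, 24, 43, 6, 33]


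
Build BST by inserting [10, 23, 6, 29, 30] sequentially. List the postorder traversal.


Root = 10; build tree by BST insertion.
Postorder traversal: [6, 30, 29, 23, 10]


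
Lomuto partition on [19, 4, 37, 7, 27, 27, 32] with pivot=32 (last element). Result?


Elements <= 32 go left of pivot.
Result: [19, 4, 7, 27, 27, 32, 37], pivot at index 5


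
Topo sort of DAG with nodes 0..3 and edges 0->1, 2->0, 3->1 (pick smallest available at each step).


Kahn's algorithm, process smallest node first
Order: [2, 0, 3, 1]


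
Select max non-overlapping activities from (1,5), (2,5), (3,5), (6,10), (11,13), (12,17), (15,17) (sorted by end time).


Greedy: pick earliest-ending, then skip overlaps.
Selected (4 activities): [(1, 5), (6, 10), (11, 13), (15, 17)]


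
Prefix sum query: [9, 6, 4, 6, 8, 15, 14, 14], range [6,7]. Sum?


Prefix sums: [0, 9, 15, 19, 25, 33, 48, 62, 76]
Sum[6..7] = prefix[8] - prefix[6] = 76 - 48 = 28


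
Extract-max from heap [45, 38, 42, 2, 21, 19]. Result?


Max = 45
Replace root with last, heapify down
Resulting heap: [42, 38, 19, 2, 21]


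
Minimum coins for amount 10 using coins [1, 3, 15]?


dp[0]=0; dp[i]=1+min(dp[i-c] for c in coins)
...dp[5]=3, dp[6]=2, dp[7]=3, dp[8]=4, dp[9]=3, dp[10]=4
Minimum coins for 10 = 4


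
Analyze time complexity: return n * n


Analysis: constant-time operation, no loop
Complexity: O(1)


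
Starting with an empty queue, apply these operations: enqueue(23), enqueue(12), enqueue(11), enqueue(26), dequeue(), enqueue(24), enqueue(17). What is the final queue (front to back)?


enqueue(23) -> [23]
enqueue(12) -> [23, 12]
enqueue(11) -> [23, 12, 11]
enqueue(26) -> [23, 12, 11, 26]
dequeue() returns 23 -> [12, 11, 26]
enqueue(24) -> [12, 11, 26, 24]
enqueue(17) -> [12, 11, 26, 24, 17]
Final queue (front to back): [12, 11, 26, 24, 17]


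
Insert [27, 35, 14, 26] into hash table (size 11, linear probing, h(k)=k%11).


Insertions: 27->slot 5; 35->slot 2; 14->slot 3; 26->slot 4
Table: [None, None, 35, 14, 26, 27, None, None, None, None, None]


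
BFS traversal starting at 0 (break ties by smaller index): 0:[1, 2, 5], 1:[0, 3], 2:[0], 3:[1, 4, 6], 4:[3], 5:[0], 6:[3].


BFS queue: start with [0]
Visit order: [0, 1, 2, 5, 3, 4, 6]


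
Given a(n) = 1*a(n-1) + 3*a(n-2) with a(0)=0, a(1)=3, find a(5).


Build bottom-up:
...a(3)=12, a(4)=21, a(5)=1*21+3*12=57


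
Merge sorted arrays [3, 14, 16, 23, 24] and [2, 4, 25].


Compare heads, take smaller each step.
Merged: [2, 3, 4, 14, 16, 23, 24, 25]


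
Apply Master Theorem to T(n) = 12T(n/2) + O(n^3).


a=12, b=2, c=3. log_2(12)=3.585 > c=3. Case 1: O(n^log_b(a)) = O(n^3.585)
Complexity: O(n^3.585)


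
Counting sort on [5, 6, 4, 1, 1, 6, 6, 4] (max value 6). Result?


Count array: [0, 2, 0, 0, 2, 1, 3]
Reconstruct: [1, 1, 4, 4, 5, 6, 6, 6]


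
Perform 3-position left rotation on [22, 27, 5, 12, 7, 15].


Left rotate by 3: [12, 7, 15, 22, 27, 5]


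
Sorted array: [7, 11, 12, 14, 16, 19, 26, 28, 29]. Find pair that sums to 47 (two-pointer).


Two pointers: lo=0, hi=8
Found pair: (19, 28) summing to 47


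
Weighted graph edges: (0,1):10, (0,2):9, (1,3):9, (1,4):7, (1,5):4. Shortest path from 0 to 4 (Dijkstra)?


Dijkstra from 0:
Distances: {0: 0, 1: 10, 2: 9, 3: 19, 4: 17, 5: 14}
Shortest distance to 4 = 17, path = [0, 1, 4]


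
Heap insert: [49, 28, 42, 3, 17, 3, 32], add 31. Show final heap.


Append 31: [49, 28, 42, 3, 17, 3, 32, 31]
Bubble up: swap idx 7(31) with idx 3(3); swap idx 3(31) with idx 1(28)
Result: [49, 31, 42, 28, 17, 3, 32, 3]


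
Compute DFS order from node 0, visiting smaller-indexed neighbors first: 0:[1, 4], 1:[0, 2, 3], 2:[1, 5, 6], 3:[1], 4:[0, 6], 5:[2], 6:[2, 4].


DFS stack-based: start with [0]
Visit order: [0, 1, 2, 5, 6, 4, 3]


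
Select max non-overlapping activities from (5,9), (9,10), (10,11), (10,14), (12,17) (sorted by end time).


Greedy: pick earliest-ending, then skip overlaps.
Selected (4 activities): [(5, 9), (9, 10), (10, 11), (12, 17)]


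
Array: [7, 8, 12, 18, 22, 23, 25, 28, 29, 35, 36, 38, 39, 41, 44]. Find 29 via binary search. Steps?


Search for 29:
[0,14] mid=7 arr[7]=28
[8,14] mid=11 arr[11]=38
[8,10] mid=9 arr[9]=35
[8,8] mid=8 arr[8]=29
Total: 4 comparisons


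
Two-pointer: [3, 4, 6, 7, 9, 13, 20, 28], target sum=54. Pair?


Two pointers: lo=0, hi=7
No pair sums to 54


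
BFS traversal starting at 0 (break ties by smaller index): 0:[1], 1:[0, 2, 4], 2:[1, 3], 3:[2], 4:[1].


BFS queue: start with [0]
Visit order: [0, 1, 2, 4, 3]


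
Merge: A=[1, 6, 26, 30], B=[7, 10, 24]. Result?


Compare heads, take smaller each step.
Merged: [1, 6, 7, 10, 24, 26, 30]


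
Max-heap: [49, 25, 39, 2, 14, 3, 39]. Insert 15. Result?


Append 15: [49, 25, 39, 2, 14, 3, 39, 15]
Bubble up: swap idx 7(15) with idx 3(2)
Result: [49, 25, 39, 15, 14, 3, 39, 2]


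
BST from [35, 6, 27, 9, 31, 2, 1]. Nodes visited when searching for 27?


BST root = 35
Search for 27: compare at each node
Path: [35, 6, 27]


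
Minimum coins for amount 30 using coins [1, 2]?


dp[0]=0; dp[i]=1+min(dp[i-c] for c in coins)
...dp[25]=13, dp[26]=13, dp[27]=14, dp[28]=14, dp[29]=15, dp[30]=15
Minimum coins for 30 = 15


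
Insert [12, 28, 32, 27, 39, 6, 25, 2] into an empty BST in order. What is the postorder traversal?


Root = 12; build tree by BST insertion.
Postorder traversal: [2, 6, 25, 27, 39, 32, 28, 12]


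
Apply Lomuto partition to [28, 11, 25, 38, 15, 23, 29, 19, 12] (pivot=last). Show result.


Elements <= 12 go left of pivot.
Result: [11, 12, 25, 38, 15, 23, 29, 19, 28], pivot at index 1


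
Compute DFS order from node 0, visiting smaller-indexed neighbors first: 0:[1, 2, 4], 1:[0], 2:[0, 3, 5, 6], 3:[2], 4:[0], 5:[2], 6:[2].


DFS stack-based: start with [0]
Visit order: [0, 1, 2, 3, 5, 6, 4]


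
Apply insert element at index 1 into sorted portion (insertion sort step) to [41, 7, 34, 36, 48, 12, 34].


After one pass: [7, 41, 34, 36, 48, 12, 34]


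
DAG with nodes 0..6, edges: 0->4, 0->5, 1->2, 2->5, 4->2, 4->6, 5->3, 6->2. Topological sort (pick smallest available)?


Kahn's algorithm, process smallest node first
Order: [0, 1, 4, 6, 2, 5, 3]


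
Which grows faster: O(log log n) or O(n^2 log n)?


double-logarithmic grows slower than n^2 log n
O(log log n) is asymptotically smaller; O(n^2 log n) grows faster


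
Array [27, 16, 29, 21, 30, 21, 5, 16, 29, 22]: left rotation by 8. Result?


Left rotate by 8: [29, 22, 27, 16, 29, 21, 30, 21, 5, 16]


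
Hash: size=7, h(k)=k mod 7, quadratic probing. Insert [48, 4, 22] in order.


Insertions: 48->slot 6; 4->slot 4; 22->slot 1
Table: [None, 22, None, None, 4, None, 48]


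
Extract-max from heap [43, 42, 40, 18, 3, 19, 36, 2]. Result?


Max = 43
Replace root with last, heapify down
Resulting heap: [42, 18, 40, 2, 3, 19, 36]


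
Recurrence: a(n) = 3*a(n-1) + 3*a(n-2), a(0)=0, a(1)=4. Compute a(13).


Build bottom-up:
...a(11)=2030508, a(12)=7698240, a(13)=3*7698240+3*2030508=29186244


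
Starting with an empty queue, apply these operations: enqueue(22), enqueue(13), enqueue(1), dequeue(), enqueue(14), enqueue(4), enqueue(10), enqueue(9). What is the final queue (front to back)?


enqueue(22) -> [22]
enqueue(13) -> [22, 13]
enqueue(1) -> [22, 13, 1]
dequeue() returns 22 -> [13, 1]
enqueue(14) -> [13, 1, 14]
enqueue(4) -> [13, 1, 14, 4]
enqueue(10) -> [13, 1, 14, 4, 10]
enqueue(9) -> [13, 1, 14, 4, 10, 9]
Final queue (front to back): [13, 1, 14, 4, 10, 9]


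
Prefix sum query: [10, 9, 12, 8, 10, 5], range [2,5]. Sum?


Prefix sums: [0, 10, 19, 31, 39, 49, 54]
Sum[2..5] = prefix[6] - prefix[2] = 54 - 19 = 35


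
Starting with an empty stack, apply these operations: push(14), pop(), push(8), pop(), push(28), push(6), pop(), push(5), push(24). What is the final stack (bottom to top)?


push(14) -> [14]
pop() returns 14 -> []
push(8) -> [8]
pop() returns 8 -> []
push(28) -> [28]
push(6) -> [28, 6]
pop() returns 6 -> [28]
push(5) -> [28, 5]
push(24) -> [28, 5, 24]
Final stack (bottom to top): [28, 5, 24]


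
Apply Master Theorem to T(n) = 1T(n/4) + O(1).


a=1, b=4, c=0. log_4(1)=0 = c=0. Case 2: O(n^c log n) = O(log n)
Complexity: O(log n)


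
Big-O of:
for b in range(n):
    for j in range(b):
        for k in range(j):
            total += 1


Per nesting level: O(n) * O(n) [triangular over b] * O(n) [triangular over j] = O(n^3)
Complexity: O(n^3)


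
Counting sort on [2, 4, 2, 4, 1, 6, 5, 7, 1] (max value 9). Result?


Count array: [0, 2, 2, 0, 2, 1, 1, 1, 0, 0]
Reconstruct: [1, 1, 2, 2, 4, 4, 5, 6, 7]


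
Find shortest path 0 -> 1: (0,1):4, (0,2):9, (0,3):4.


Dijkstra from 0:
Distances: {0: 0, 1: 4, 2: 9, 3: 4}
Shortest distance to 1 = 4, path = [0, 1]


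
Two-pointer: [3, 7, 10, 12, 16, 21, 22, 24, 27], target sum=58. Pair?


Two pointers: lo=0, hi=8
No pair sums to 58


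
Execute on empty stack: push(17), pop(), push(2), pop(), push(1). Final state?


push(17) -> [17]
pop() returns 17 -> []
push(2) -> [2]
pop() returns 2 -> []
push(1) -> [1]
Final stack (bottom to top): [1]


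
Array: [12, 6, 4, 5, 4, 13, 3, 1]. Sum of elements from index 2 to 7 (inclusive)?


Prefix sums: [0, 12, 18, 22, 27, 31, 44, 47, 48]
Sum[2..7] = prefix[8] - prefix[2] = 48 - 18 = 30


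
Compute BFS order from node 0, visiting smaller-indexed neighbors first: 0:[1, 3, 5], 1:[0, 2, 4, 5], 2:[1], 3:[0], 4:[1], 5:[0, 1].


BFS queue: start with [0]
Visit order: [0, 1, 3, 5, 2, 4]


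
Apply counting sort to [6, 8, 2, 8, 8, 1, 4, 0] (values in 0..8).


Count array: [1, 1, 1, 0, 1, 0, 1, 0, 3]
Reconstruct: [0, 1, 2, 4, 6, 8, 8, 8]


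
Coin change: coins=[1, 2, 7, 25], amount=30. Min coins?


dp[0]=0; dp[i]=1+min(dp[i-c] for c in coins)
...dp[25]=1, dp[26]=2, dp[27]=2, dp[28]=3, dp[29]=3, dp[30]=4
Minimum coins for 30 = 4


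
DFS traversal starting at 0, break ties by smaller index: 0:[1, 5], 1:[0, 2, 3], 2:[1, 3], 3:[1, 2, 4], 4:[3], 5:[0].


DFS stack-based: start with [0]
Visit order: [0, 1, 2, 3, 4, 5]


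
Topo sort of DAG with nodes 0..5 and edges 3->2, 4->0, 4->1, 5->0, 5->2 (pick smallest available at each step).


Kahn's algorithm, process smallest node first
Order: [3, 4, 1, 5, 0, 2]


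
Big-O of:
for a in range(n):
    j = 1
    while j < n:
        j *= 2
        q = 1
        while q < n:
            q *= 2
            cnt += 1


Per nesting level: O(n) * O(log n) * O(log n) = O(n (log n)^2)
Complexity: O(n (log n)^2)


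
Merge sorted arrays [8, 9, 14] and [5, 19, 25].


Compare heads, take smaller each step.
Merged: [5, 8, 9, 14, 19, 25]


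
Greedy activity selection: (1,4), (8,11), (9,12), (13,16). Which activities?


Greedy: pick earliest-ending, then skip overlaps.
Selected (3 activities): [(1, 4), (8, 11), (13, 16)]


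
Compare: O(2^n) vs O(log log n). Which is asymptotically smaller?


double-logarithmic grows slower than exponential
O(log log n) is asymptotically smaller; O(2^n) grows faster


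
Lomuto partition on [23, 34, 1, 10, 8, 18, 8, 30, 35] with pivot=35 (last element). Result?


Elements <= 35 go left of pivot.
Result: [23, 34, 1, 10, 8, 18, 8, 30, 35], pivot at index 8


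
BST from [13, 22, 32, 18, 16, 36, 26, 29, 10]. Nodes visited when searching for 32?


BST root = 13
Search for 32: compare at each node
Path: [13, 22, 32]


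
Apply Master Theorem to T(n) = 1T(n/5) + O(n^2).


a=1, b=5, c=2. log_5(1)=0 < c=2. Case 3: O(n^c) = O(n^2)
Complexity: O(n^2)


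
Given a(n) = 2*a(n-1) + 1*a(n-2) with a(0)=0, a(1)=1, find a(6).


Build bottom-up:
...a(4)=12, a(5)=29, a(6)=2*29+1*12=70


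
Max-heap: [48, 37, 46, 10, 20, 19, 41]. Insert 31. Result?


Append 31: [48, 37, 46, 10, 20, 19, 41, 31]
Bubble up: swap idx 7(31) with idx 3(10)
Result: [48, 37, 46, 31, 20, 19, 41, 10]


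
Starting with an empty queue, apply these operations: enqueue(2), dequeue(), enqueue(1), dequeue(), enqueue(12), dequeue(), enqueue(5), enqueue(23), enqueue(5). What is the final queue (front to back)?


enqueue(2) -> [2]
dequeue() returns 2 -> []
enqueue(1) -> [1]
dequeue() returns 1 -> []
enqueue(12) -> [12]
dequeue() returns 12 -> []
enqueue(5) -> [5]
enqueue(23) -> [5, 23]
enqueue(5) -> [5, 23, 5]
Final queue (front to back): [5, 23, 5]


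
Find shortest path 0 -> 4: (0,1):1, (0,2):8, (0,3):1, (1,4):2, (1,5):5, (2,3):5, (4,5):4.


Dijkstra from 0:
Distances: {0: 0, 1: 1, 2: 6, 3: 1, 4: 3, 5: 6}
Shortest distance to 4 = 3, path = [0, 1, 4]


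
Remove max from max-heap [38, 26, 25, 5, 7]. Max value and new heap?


Max = 38
Replace root with last, heapify down
Resulting heap: [26, 7, 25, 5]


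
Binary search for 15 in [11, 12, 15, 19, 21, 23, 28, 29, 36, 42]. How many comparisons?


Search for 15:
[0,9] mid=4 arr[4]=21
[0,3] mid=1 arr[1]=12
[2,3] mid=2 arr[2]=15
Total: 3 comparisons


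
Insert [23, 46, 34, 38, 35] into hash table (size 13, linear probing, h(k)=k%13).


Insertions: 23->slot 10; 46->slot 7; 34->slot 8; 38->slot 12; 35->slot 9
Table: [None, None, None, None, None, None, None, 46, 34, 35, 23, None, 38]


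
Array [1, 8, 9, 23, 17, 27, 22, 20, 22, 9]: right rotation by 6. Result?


Right rotate by 6: [17, 27, 22, 20, 22, 9, 1, 8, 9, 23]


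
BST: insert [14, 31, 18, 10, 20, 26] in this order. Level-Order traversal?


Root = 14; build tree by BST insertion.
Level-Order traversal: [14, 10, 31, 18, 20, 26]


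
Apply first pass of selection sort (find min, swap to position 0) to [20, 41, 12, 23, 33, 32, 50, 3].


After one pass: [3, 41, 12, 23, 33, 32, 50, 20]


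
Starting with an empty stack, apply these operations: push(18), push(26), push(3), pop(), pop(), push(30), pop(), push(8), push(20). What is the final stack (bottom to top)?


push(18) -> [18]
push(26) -> [18, 26]
push(3) -> [18, 26, 3]
pop() returns 3 -> [18, 26]
pop() returns 26 -> [18]
push(30) -> [18, 30]
pop() returns 30 -> [18]
push(8) -> [18, 8]
push(20) -> [18, 8, 20]
Final stack (bottom to top): [18, 8, 20]


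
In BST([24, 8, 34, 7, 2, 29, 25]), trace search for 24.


BST root = 24
Search for 24: compare at each node
Path: [24]


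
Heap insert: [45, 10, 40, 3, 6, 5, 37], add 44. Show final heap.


Append 44: [45, 10, 40, 3, 6, 5, 37, 44]
Bubble up: swap idx 7(44) with idx 3(3); swap idx 3(44) with idx 1(10)
Result: [45, 44, 40, 10, 6, 5, 37, 3]


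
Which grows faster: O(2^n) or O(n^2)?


quadratic grows slower than exponential
O(n^2) is asymptotically smaller; O(2^n) grows faster


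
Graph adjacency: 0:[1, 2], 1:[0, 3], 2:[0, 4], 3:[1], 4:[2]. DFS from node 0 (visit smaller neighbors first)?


DFS stack-based: start with [0]
Visit order: [0, 1, 3, 2, 4]


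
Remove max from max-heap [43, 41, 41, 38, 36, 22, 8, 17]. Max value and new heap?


Max = 43
Replace root with last, heapify down
Resulting heap: [41, 38, 41, 17, 36, 22, 8]


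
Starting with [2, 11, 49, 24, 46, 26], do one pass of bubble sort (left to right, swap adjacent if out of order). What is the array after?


After one pass: [2, 11, 24, 46, 26, 49]


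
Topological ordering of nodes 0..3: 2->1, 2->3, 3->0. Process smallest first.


Kahn's algorithm, process smallest node first
Order: [2, 1, 3, 0]


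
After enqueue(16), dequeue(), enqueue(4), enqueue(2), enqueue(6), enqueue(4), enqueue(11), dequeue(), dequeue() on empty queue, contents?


enqueue(16) -> [16]
dequeue() returns 16 -> []
enqueue(4) -> [4]
enqueue(2) -> [4, 2]
enqueue(6) -> [4, 2, 6]
enqueue(4) -> [4, 2, 6, 4]
enqueue(11) -> [4, 2, 6, 4, 11]
dequeue() returns 4 -> [2, 6, 4, 11]
dequeue() returns 2 -> [6, 4, 11]
Final queue (front to back): [6, 4, 11]


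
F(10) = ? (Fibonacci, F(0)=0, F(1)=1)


F(n)=F(n-1)+F(n-2)
...F(8)=21, F(9)=34, F(10)=55


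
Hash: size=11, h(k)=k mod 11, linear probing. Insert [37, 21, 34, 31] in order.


Insertions: 37->slot 4; 21->slot 10; 34->slot 1; 31->slot 9
Table: [None, 34, None, None, 37, None, None, None, None, 31, 21]


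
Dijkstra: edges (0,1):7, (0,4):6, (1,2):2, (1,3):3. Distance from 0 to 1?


Dijkstra from 0:
Distances: {0: 0, 1: 7, 2: 9, 3: 10, 4: 6}
Shortest distance to 1 = 7, path = [0, 1]


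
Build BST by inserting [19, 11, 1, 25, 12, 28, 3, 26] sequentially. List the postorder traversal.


Root = 19; build tree by BST insertion.
Postorder traversal: [3, 1, 12, 11, 26, 28, 25, 19]


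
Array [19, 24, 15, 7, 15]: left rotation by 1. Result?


Left rotate by 1: [24, 15, 7, 15, 19]


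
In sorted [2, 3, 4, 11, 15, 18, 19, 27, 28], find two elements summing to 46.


Two pointers: lo=0, hi=8
Found pair: (18, 28) summing to 46


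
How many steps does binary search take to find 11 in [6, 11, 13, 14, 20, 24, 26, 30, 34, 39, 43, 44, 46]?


Search for 11:
[0,12] mid=6 arr[6]=26
[0,5] mid=2 arr[2]=13
[0,1] mid=0 arr[0]=6
[1,1] mid=1 arr[1]=11
Total: 4 comparisons


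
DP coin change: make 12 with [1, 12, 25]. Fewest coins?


dp[0]=0; dp[i]=1+min(dp[i-c] for c in coins)
...dp[7]=7, dp[8]=8, dp[9]=9, dp[10]=10, dp[11]=11, dp[12]=1
Minimum coins for 12 = 1


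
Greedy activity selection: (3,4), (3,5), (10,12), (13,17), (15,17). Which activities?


Greedy: pick earliest-ending, then skip overlaps.
Selected (3 activities): [(3, 4), (10, 12), (13, 17)]


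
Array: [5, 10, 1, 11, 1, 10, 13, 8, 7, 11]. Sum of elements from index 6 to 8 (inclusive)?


Prefix sums: [0, 5, 15, 16, 27, 28, 38, 51, 59, 66, 77]
Sum[6..8] = prefix[9] - prefix[6] = 66 - 38 = 28


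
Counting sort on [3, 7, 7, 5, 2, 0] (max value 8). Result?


Count array: [1, 0, 1, 1, 0, 1, 0, 2, 0]
Reconstruct: [0, 2, 3, 5, 7, 7]


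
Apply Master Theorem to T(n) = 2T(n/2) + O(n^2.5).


a=2, b=2, c=2.5. log_2(2)=1 < c=2.5. Case 3: O(n^c) = O(n^2.500)
Complexity: O(n^2.500)


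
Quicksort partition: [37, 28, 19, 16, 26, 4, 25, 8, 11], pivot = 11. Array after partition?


Elements <= 11 go left of pivot.
Result: [4, 8, 11, 16, 26, 37, 25, 28, 19], pivot at index 2


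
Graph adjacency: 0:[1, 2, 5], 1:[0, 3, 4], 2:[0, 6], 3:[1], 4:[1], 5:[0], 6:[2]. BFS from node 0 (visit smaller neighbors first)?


BFS queue: start with [0]
Visit order: [0, 1, 2, 5, 3, 4, 6]


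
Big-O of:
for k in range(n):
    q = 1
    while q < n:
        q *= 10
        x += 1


Per nesting level: O(n) * O(log n) = O(n log n)
Complexity: O(n log n)


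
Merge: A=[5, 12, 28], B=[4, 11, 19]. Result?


Compare heads, take smaller each step.
Merged: [4, 5, 11, 12, 19, 28]


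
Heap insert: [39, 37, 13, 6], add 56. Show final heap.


Append 56: [39, 37, 13, 6, 56]
Bubble up: swap idx 4(56) with idx 1(37); swap idx 1(56) with idx 0(39)
Result: [56, 39, 13, 6, 37]


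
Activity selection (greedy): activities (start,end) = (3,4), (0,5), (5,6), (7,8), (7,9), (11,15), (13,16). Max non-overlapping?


Greedy: pick earliest-ending, then skip overlaps.
Selected (4 activities): [(3, 4), (5, 6), (7, 8), (11, 15)]


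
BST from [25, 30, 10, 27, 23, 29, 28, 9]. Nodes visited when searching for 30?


BST root = 25
Search for 30: compare at each node
Path: [25, 30]


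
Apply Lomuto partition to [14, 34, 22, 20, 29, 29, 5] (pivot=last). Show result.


Elements <= 5 go left of pivot.
Result: [5, 34, 22, 20, 29, 29, 14], pivot at index 0


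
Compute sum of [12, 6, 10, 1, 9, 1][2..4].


Prefix sums: [0, 12, 18, 28, 29, 38, 39]
Sum[2..4] = prefix[5] - prefix[2] = 38 - 18 = 20


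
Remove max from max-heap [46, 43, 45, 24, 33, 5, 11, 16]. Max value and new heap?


Max = 46
Replace root with last, heapify down
Resulting heap: [45, 43, 16, 24, 33, 5, 11]


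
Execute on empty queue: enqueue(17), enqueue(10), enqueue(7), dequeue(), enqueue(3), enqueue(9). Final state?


enqueue(17) -> [17]
enqueue(10) -> [17, 10]
enqueue(7) -> [17, 10, 7]
dequeue() returns 17 -> [10, 7]
enqueue(3) -> [10, 7, 3]
enqueue(9) -> [10, 7, 3, 9]
Final queue (front to back): [10, 7, 3, 9]


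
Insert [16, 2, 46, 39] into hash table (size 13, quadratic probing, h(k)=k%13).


Insertions: 16->slot 3; 2->slot 2; 46->slot 7; 39->slot 0
Table: [39, None, 2, 16, None, None, None, 46, None, None, None, None, None]


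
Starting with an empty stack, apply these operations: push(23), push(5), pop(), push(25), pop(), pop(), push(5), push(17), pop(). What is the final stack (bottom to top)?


push(23) -> [23]
push(5) -> [23, 5]
pop() returns 5 -> [23]
push(25) -> [23, 25]
pop() returns 25 -> [23]
pop() returns 23 -> []
push(5) -> [5]
push(17) -> [5, 17]
pop() returns 17 -> [5]
Final stack (bottom to top): [5]


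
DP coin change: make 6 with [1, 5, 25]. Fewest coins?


dp[0]=0; dp[i]=1+min(dp[i-c] for c in coins)
...dp[1]=1, dp[2]=2, dp[3]=3, dp[4]=4, dp[5]=1, dp[6]=2
Minimum coins for 6 = 2


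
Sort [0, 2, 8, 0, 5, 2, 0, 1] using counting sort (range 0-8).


Count array: [3, 1, 2, 0, 0, 1, 0, 0, 1]
Reconstruct: [0, 0, 0, 1, 2, 2, 5, 8]


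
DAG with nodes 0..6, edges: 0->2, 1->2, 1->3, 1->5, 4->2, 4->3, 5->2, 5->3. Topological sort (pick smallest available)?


Kahn's algorithm, process smallest node first
Order: [0, 1, 4, 5, 2, 3, 6]


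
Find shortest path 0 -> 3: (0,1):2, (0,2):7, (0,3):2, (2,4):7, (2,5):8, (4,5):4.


Dijkstra from 0:
Distances: {0: 0, 1: 2, 2: 7, 3: 2, 4: 14, 5: 15}
Shortest distance to 3 = 2, path = [0, 3]


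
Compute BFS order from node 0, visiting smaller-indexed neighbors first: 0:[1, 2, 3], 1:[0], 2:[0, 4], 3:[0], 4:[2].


BFS queue: start with [0]
Visit order: [0, 1, 2, 3, 4]


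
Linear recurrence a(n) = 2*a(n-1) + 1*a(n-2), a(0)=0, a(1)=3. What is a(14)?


Build bottom-up:
...a(12)=41580, a(13)=100383, a(14)=2*100383+1*41580=242346


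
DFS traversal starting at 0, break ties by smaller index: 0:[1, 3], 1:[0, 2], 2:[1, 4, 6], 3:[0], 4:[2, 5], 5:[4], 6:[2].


DFS stack-based: start with [0]
Visit order: [0, 1, 2, 4, 5, 6, 3]


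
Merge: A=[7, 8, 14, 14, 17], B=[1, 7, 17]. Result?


Compare heads, take smaller each step.
Merged: [1, 7, 7, 8, 14, 14, 17, 17]


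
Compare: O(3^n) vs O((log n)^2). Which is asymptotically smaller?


polylogarithmic grows slower than exponential (base 3)
O((log n)^2) is asymptotically smaller; O(3^n) grows faster


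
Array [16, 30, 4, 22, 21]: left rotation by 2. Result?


Left rotate by 2: [4, 22, 21, 16, 30]


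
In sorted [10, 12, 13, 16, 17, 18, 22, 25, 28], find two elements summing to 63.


Two pointers: lo=0, hi=8
No pair sums to 63


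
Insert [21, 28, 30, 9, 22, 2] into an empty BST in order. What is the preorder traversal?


Root = 21; build tree by BST insertion.
Preorder traversal: [21, 9, 2, 28, 22, 30]


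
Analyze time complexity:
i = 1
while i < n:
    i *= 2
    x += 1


Per nesting level: O(log n) = O(log n)
Complexity: O(log n)


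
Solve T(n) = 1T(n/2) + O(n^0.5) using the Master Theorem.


a=1, b=2, c=0.5. log_2(1)=0 < c=0.5. Case 3: O(n^c) = O(sqrt(n))
Complexity: O(sqrt(n))


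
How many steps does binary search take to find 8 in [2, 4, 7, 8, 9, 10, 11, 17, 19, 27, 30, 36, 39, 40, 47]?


Search for 8:
[0,14] mid=7 arr[7]=17
[0,6] mid=3 arr[3]=8
Total: 2 comparisons


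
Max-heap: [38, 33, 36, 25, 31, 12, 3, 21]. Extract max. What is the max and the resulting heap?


Max = 38
Replace root with last, heapify down
Resulting heap: [36, 33, 21, 25, 31, 12, 3]


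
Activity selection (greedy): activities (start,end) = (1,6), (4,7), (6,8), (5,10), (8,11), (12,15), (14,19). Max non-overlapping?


Greedy: pick earliest-ending, then skip overlaps.
Selected (4 activities): [(1, 6), (6, 8), (8, 11), (12, 15)]


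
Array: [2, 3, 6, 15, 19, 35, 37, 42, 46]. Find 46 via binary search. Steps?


Search for 46:
[0,8] mid=4 arr[4]=19
[5,8] mid=6 arr[6]=37
[7,8] mid=7 arr[7]=42
[8,8] mid=8 arr[8]=46
Total: 4 comparisons


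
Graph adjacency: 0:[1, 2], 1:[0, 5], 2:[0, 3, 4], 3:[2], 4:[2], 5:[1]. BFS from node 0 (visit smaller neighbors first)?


BFS queue: start with [0]
Visit order: [0, 1, 2, 5, 3, 4]


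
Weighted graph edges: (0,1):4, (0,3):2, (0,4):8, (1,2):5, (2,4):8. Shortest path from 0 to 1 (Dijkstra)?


Dijkstra from 0:
Distances: {0: 0, 1: 4, 2: 9, 3: 2, 4: 8}
Shortest distance to 1 = 4, path = [0, 1]


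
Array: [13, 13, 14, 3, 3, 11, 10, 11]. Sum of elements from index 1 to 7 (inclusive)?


Prefix sums: [0, 13, 26, 40, 43, 46, 57, 67, 78]
Sum[1..7] = prefix[8] - prefix[1] = 78 - 13 = 65


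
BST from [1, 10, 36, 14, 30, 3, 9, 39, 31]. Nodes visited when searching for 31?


BST root = 1
Search for 31: compare at each node
Path: [1, 10, 36, 14, 30, 31]


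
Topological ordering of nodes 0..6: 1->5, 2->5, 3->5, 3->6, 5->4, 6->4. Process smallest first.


Kahn's algorithm, process smallest node first
Order: [0, 1, 2, 3, 5, 6, 4]


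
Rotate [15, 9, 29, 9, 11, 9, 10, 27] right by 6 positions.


Right rotate by 6: [29, 9, 11, 9, 10, 27, 15, 9]


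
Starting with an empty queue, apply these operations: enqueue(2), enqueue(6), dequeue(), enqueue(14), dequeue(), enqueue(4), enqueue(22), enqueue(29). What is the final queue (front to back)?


enqueue(2) -> [2]
enqueue(6) -> [2, 6]
dequeue() returns 2 -> [6]
enqueue(14) -> [6, 14]
dequeue() returns 6 -> [14]
enqueue(4) -> [14, 4]
enqueue(22) -> [14, 4, 22]
enqueue(29) -> [14, 4, 22, 29]
Final queue (front to back): [14, 4, 22, 29]


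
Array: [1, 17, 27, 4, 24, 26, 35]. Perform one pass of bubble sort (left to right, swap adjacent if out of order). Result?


After one pass: [1, 17, 4, 24, 26, 27, 35]


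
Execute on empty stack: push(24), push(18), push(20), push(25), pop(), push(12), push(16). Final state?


push(24) -> [24]
push(18) -> [24, 18]
push(20) -> [24, 18, 20]
push(25) -> [24, 18, 20, 25]
pop() returns 25 -> [24, 18, 20]
push(12) -> [24, 18, 20, 12]
push(16) -> [24, 18, 20, 12, 16]
Final stack (bottom to top): [24, 18, 20, 12, 16]


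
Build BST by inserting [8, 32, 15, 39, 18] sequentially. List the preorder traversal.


Root = 8; build tree by BST insertion.
Preorder traversal: [8, 32, 15, 18, 39]


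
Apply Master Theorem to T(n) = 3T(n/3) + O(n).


a=3, b=3, c=1. log_3(3)=1 = c=1. Case 2: O(n^c log n) = O(n log n)
Complexity: O(n log n)


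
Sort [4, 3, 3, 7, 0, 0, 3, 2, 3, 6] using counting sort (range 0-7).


Count array: [2, 0, 1, 4, 1, 0, 1, 1]
Reconstruct: [0, 0, 2, 3, 3, 3, 3, 4, 6, 7]


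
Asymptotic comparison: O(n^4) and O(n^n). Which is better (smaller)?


quartic grows slower than n^n
O(n^4) is asymptotically smaller; O(n^n) grows faster


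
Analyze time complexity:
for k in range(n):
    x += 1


Per nesting level: O(n) = O(n)
Complexity: O(n)


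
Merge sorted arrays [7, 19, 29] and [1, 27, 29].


Compare heads, take smaller each step.
Merged: [1, 7, 19, 27, 29, 29]


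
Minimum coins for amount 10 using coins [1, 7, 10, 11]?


dp[0]=0; dp[i]=1+min(dp[i-c] for c in coins)
...dp[5]=5, dp[6]=6, dp[7]=1, dp[8]=2, dp[9]=3, dp[10]=1
Minimum coins for 10 = 1


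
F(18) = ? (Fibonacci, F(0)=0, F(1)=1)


F(n)=F(n-1)+F(n-2)
...F(16)=987, F(17)=1597, F(18)=2584


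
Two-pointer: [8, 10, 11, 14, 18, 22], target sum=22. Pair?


Two pointers: lo=0, hi=5
Found pair: (8, 14) summing to 22


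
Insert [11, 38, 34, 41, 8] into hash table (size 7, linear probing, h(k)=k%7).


Insertions: 11->slot 4; 38->slot 3; 34->slot 6; 41->slot 0; 8->slot 1
Table: [41, 8, None, 38, 11, None, 34]


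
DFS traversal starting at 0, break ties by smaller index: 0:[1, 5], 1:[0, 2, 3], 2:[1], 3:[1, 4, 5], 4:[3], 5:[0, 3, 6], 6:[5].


DFS stack-based: start with [0]
Visit order: [0, 1, 2, 3, 4, 5, 6]


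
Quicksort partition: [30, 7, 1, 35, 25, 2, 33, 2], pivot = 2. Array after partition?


Elements <= 2 go left of pivot.
Result: [1, 2, 2, 35, 25, 7, 33, 30], pivot at index 2


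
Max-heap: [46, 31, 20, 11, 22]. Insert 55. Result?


Append 55: [46, 31, 20, 11, 22, 55]
Bubble up: swap idx 5(55) with idx 2(20); swap idx 2(55) with idx 0(46)
Result: [55, 31, 46, 11, 22, 20]


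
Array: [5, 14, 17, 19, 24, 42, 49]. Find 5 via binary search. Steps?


Search for 5:
[0,6] mid=3 arr[3]=19
[0,2] mid=1 arr[1]=14
[0,0] mid=0 arr[0]=5
Total: 3 comparisons


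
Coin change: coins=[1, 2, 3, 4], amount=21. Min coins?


dp[0]=0; dp[i]=1+min(dp[i-c] for c in coins)
...dp[16]=4, dp[17]=5, dp[18]=5, dp[19]=5, dp[20]=5, dp[21]=6
Minimum coins for 21 = 6


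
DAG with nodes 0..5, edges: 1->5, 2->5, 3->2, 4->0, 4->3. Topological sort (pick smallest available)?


Kahn's algorithm, process smallest node first
Order: [1, 4, 0, 3, 2, 5]


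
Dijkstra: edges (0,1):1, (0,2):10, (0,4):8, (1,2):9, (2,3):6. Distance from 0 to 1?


Dijkstra from 0:
Distances: {0: 0, 1: 1, 2: 10, 3: 16, 4: 8}
Shortest distance to 1 = 1, path = [0, 1]


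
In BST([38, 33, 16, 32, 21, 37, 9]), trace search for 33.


BST root = 38
Search for 33: compare at each node
Path: [38, 33]


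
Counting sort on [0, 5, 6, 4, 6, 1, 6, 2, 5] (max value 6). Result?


Count array: [1, 1, 1, 0, 1, 2, 3]
Reconstruct: [0, 1, 2, 4, 5, 5, 6, 6, 6]


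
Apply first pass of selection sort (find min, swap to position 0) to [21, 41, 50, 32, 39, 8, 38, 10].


After one pass: [8, 41, 50, 32, 39, 21, 38, 10]


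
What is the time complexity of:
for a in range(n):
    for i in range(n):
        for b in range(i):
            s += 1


Per nesting level: O(n) * O(n) * O(n) [triangular over i] = O(n^3)
Complexity: O(n^3)


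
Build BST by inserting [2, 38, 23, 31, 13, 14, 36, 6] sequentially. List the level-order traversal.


Root = 2; build tree by BST insertion.
Level-Order traversal: [2, 38, 23, 13, 31, 6, 14, 36]


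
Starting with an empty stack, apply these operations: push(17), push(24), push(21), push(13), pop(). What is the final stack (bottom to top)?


push(17) -> [17]
push(24) -> [17, 24]
push(21) -> [17, 24, 21]
push(13) -> [17, 24, 21, 13]
pop() returns 13 -> [17, 24, 21]
Final stack (bottom to top): [17, 24, 21]


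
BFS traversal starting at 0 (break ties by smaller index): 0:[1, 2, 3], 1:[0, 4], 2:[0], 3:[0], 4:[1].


BFS queue: start with [0]
Visit order: [0, 1, 2, 3, 4]


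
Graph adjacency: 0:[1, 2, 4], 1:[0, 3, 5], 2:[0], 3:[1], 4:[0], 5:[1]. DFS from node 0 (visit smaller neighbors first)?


DFS stack-based: start with [0]
Visit order: [0, 1, 3, 5, 2, 4]


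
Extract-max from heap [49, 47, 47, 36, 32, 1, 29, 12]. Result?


Max = 49
Replace root with last, heapify down
Resulting heap: [47, 36, 47, 12, 32, 1, 29]


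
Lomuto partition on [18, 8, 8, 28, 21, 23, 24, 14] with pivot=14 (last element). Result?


Elements <= 14 go left of pivot.
Result: [8, 8, 14, 28, 21, 23, 24, 18], pivot at index 2


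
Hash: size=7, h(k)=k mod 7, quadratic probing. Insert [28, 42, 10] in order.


Insertions: 28->slot 0; 42->slot 1; 10->slot 3
Table: [28, 42, None, 10, None, None, None]


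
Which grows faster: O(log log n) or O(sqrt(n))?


double-logarithmic grows slower than sublinear
O(log log n) is asymptotically smaller; O(sqrt(n)) grows faster


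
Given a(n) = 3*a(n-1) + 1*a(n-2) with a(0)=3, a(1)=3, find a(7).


Build bottom-up:
...a(5)=426, a(6)=1407, a(7)=3*1407+1*426=4647


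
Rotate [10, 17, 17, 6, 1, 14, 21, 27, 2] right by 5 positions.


Right rotate by 5: [1, 14, 21, 27, 2, 10, 17, 17, 6]
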